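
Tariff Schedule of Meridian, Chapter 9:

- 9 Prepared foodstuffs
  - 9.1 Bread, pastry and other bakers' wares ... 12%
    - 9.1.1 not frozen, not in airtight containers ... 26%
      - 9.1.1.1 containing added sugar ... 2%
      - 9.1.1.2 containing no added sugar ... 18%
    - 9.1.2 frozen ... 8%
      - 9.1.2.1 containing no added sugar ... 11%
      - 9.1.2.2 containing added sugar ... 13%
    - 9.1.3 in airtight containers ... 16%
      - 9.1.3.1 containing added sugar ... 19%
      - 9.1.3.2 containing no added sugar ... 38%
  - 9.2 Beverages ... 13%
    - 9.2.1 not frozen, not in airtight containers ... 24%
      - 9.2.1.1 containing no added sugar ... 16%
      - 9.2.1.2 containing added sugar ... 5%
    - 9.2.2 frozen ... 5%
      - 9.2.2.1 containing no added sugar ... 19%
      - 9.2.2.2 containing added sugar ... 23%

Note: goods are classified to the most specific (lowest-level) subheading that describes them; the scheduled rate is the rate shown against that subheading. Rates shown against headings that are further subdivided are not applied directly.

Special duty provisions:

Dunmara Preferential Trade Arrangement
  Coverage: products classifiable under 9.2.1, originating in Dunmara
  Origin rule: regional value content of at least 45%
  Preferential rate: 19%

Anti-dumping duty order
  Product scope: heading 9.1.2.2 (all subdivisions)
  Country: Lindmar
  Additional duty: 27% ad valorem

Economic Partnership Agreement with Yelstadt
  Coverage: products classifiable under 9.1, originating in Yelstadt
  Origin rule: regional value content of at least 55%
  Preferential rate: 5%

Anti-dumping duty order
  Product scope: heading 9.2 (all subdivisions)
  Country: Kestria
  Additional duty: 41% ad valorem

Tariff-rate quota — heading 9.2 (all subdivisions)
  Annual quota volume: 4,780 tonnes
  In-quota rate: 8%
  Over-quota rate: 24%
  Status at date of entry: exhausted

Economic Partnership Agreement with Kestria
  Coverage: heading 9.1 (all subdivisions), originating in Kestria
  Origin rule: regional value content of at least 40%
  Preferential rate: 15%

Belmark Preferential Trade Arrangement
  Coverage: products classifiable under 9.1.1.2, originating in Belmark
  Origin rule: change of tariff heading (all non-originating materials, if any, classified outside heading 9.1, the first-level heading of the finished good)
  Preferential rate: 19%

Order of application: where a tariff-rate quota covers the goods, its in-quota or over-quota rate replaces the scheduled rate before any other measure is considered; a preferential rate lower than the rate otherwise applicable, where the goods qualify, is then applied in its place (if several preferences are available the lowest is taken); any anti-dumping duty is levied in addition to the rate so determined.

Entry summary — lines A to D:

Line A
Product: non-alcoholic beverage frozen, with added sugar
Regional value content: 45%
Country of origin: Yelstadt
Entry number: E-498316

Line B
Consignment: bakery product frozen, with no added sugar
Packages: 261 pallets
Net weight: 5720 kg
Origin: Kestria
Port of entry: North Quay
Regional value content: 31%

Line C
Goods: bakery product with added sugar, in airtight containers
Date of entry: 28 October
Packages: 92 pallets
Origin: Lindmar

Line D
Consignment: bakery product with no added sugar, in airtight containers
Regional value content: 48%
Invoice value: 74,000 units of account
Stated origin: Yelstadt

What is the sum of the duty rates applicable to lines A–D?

92%

Line A: non-alcoholic beverage → 9.2; frozen → 9.2.2; with added sugar → 9.2.2.2. Scheduled 23%. quota on 9.2 exhausted → over-quota 24%; Yelstadt agreement on 9.1: 9.2.2.2 not covered. → 24%.
Line B: bakery product → 9.1; frozen → 9.1.2; with no added sugar → 9.1.2.1. Scheduled 11%. Kestria agreement on 9.1: RVC < 40%. → 11%.
Line C: bakery product → 9.1; in airtight containers → 9.1.3; with added sugar → 9.1.3.1. Scheduled 19%. No special measure applies. → 19%.
Line D: bakery product → 9.1; in airtight containers → 9.1.3; with no added sugar → 9.1.3.2. Scheduled 38%. Yelstadt agreement on 9.1: RVC < 55%. → 38%.
Sum: 24% + 11% + 19% + 38% = 92%.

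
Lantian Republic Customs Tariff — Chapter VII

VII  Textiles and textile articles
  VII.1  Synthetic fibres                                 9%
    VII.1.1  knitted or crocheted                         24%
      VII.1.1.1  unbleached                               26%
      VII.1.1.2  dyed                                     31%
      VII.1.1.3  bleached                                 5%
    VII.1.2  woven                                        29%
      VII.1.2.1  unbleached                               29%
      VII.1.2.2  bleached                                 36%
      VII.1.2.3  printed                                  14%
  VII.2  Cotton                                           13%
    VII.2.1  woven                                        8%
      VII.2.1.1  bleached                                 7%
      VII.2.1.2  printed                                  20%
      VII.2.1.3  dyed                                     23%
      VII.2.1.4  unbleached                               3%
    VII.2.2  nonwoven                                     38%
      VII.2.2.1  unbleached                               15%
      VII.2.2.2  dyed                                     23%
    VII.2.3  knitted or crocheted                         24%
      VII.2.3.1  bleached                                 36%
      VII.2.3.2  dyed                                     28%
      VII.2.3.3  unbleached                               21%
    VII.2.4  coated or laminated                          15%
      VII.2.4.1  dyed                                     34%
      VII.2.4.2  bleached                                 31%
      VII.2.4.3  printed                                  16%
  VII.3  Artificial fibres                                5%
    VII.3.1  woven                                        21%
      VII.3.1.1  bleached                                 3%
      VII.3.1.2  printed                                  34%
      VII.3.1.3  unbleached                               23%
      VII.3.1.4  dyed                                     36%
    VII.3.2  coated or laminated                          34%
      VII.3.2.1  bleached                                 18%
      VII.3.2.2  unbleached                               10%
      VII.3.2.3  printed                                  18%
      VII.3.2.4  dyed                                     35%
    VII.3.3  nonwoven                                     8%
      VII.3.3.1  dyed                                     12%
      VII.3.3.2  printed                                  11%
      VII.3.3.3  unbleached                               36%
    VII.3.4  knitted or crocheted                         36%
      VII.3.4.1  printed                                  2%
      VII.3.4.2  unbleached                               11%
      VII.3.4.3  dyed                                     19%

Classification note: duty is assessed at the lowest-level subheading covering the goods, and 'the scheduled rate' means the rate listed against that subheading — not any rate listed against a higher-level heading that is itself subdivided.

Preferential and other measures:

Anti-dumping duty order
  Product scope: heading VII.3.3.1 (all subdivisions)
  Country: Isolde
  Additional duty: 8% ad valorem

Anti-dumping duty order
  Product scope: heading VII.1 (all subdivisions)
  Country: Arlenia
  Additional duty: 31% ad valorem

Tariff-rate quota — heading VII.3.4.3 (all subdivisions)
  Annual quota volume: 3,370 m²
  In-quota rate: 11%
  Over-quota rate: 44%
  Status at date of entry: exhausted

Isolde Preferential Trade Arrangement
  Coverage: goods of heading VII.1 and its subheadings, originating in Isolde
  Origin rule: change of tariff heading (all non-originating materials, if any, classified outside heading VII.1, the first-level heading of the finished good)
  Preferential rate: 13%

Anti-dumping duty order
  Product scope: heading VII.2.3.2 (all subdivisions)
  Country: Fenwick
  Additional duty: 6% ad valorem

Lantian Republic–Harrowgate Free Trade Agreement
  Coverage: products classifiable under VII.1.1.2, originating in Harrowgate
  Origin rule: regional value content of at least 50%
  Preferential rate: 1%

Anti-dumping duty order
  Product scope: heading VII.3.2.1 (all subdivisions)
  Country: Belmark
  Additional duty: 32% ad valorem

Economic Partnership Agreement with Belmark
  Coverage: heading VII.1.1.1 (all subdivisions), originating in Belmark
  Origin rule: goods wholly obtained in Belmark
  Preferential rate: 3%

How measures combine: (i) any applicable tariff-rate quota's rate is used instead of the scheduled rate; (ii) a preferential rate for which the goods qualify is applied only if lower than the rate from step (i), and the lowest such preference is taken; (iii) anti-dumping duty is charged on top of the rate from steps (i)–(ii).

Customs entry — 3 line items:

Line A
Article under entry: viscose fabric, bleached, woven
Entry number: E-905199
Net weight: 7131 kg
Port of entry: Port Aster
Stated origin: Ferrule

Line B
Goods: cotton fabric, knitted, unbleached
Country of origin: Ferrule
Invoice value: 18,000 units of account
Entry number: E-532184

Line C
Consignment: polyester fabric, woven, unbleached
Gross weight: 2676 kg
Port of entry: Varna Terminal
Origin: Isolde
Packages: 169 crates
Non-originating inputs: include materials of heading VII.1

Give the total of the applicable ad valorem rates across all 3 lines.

53%

Line A: viscose → VII.3; woven → VII.3.1; bleached → VII.3.1.1. Scheduled 3%. No special measure applies. → 3%.
Line B: cotton → VII.2; knitted → VII.2.3; unbleached → VII.2.3.3. Scheduled 21%. No special measure applies. → 21%.
Line C: polyester → VII.1; woven → VII.1.2; unbleached → VII.1.2.1. Scheduled 29%. Isolde agreement on VII.1: CTH not met. → 29%.
Sum: 3% + 21% + 29% = 53%.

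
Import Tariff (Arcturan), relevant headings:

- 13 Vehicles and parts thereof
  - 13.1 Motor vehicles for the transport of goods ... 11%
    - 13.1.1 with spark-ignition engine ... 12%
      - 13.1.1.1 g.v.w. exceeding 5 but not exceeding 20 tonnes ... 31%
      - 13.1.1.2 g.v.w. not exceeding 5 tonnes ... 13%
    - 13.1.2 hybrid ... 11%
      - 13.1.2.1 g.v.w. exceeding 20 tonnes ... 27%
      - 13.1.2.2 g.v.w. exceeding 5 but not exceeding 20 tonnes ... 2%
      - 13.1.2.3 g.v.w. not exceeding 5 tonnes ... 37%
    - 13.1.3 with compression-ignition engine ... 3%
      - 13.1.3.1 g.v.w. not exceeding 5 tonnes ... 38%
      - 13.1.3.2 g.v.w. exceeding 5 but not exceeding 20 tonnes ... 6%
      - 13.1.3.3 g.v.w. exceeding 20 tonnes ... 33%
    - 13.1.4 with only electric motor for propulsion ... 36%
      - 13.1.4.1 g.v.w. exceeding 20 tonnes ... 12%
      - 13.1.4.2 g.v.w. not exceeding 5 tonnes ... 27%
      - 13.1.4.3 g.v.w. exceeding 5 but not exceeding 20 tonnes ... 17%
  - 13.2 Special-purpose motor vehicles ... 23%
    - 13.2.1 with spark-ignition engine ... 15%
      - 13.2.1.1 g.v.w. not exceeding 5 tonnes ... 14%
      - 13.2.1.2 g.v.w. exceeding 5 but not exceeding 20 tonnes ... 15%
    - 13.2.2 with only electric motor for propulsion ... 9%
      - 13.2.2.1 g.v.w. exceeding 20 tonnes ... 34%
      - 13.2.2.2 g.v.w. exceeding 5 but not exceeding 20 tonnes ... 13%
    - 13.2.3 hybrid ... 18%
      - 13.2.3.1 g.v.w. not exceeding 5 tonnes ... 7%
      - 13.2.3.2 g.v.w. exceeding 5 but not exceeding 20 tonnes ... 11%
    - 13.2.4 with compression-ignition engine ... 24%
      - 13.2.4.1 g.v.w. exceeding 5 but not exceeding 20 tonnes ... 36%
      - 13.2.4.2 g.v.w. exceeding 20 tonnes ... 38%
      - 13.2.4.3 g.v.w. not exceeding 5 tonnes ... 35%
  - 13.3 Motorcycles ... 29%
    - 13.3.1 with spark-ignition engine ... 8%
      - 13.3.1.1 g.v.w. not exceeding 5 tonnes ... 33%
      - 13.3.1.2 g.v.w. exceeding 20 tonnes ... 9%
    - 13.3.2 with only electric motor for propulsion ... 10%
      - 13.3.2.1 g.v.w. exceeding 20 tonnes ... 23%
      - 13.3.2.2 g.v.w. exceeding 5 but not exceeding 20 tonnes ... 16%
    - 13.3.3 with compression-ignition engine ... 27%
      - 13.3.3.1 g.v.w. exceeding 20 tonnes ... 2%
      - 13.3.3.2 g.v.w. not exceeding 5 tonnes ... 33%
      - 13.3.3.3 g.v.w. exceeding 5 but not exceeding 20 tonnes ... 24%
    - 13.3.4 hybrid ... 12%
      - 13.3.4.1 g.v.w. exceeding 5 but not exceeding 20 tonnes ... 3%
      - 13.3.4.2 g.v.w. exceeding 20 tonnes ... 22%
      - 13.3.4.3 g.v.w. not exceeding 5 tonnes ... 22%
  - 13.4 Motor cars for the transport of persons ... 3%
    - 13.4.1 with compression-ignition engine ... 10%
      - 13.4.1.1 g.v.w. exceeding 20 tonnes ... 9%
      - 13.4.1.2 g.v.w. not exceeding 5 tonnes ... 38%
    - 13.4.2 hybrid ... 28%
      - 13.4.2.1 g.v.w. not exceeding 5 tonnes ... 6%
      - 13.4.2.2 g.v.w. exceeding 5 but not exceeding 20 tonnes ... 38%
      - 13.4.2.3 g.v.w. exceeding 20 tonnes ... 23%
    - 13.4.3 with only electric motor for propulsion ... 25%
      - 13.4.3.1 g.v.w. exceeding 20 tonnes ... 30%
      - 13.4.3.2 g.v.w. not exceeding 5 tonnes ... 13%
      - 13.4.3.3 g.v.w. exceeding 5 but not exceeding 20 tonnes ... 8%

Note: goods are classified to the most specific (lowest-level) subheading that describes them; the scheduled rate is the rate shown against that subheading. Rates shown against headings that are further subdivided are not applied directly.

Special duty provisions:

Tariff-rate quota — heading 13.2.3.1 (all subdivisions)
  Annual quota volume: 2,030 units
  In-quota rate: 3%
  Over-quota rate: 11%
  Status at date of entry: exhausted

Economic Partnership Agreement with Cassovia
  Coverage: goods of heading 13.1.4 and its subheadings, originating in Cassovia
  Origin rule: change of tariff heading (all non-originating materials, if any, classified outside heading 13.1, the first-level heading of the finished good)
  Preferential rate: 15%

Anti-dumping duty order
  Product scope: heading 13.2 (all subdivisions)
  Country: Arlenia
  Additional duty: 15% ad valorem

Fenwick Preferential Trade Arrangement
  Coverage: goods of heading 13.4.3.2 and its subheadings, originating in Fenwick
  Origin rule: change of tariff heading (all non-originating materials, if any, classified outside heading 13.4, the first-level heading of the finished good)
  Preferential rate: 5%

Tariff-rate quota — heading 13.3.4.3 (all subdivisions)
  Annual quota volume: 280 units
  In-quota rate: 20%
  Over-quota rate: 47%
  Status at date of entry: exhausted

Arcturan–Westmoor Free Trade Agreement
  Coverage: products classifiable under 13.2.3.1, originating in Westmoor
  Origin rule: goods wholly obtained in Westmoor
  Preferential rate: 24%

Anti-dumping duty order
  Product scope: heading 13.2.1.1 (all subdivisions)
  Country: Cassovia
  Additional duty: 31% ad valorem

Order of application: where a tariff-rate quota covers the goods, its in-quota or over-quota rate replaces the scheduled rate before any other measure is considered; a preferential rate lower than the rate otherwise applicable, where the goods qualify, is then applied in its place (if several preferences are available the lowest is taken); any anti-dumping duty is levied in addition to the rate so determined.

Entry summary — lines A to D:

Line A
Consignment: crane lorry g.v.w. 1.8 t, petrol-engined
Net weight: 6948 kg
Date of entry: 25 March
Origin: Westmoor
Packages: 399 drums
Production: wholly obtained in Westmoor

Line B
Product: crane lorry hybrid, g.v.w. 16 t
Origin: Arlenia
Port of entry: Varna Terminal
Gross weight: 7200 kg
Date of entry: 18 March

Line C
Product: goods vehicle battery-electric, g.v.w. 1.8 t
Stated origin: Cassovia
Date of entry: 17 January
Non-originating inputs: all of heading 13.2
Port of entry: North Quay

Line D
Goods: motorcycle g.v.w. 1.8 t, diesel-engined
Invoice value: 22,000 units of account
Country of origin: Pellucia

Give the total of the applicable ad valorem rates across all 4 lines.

Line A: crane lorry → 13.2; petrol-engined → 13.2.1; g.v.w. 1.8 t → 13.2.1.1. Scheduled 14%. Westmoor agreement on 13.2.3.1: 13.2.1.1 not covered. → 14%.
Line B: crane lorry → 13.2; hybrid → 13.2.3; g.v.w. 16 t → 13.2.3.2. Scheduled 11%. anti-dumping (Arlenia, 13.2): +15%; total 11% + 15% = 26%. → 26%.
Line C: goods vehicle → 13.1; battery-electric → 13.1.4; g.v.w. 1.8 t → 13.1.4.2. Scheduled 27%. Cassovia agreement on 13.1.4: CTH met → 15% available; preferential 15%. → 15%.
Line D: motorcycle → 13.3; diesel-engined → 13.3.3; g.v.w. 1.8 t → 13.3.3.2. Scheduled 33%. No special measure applies. → 33%.
Sum: 14% + 26% + 15% + 33% = 88%.

88%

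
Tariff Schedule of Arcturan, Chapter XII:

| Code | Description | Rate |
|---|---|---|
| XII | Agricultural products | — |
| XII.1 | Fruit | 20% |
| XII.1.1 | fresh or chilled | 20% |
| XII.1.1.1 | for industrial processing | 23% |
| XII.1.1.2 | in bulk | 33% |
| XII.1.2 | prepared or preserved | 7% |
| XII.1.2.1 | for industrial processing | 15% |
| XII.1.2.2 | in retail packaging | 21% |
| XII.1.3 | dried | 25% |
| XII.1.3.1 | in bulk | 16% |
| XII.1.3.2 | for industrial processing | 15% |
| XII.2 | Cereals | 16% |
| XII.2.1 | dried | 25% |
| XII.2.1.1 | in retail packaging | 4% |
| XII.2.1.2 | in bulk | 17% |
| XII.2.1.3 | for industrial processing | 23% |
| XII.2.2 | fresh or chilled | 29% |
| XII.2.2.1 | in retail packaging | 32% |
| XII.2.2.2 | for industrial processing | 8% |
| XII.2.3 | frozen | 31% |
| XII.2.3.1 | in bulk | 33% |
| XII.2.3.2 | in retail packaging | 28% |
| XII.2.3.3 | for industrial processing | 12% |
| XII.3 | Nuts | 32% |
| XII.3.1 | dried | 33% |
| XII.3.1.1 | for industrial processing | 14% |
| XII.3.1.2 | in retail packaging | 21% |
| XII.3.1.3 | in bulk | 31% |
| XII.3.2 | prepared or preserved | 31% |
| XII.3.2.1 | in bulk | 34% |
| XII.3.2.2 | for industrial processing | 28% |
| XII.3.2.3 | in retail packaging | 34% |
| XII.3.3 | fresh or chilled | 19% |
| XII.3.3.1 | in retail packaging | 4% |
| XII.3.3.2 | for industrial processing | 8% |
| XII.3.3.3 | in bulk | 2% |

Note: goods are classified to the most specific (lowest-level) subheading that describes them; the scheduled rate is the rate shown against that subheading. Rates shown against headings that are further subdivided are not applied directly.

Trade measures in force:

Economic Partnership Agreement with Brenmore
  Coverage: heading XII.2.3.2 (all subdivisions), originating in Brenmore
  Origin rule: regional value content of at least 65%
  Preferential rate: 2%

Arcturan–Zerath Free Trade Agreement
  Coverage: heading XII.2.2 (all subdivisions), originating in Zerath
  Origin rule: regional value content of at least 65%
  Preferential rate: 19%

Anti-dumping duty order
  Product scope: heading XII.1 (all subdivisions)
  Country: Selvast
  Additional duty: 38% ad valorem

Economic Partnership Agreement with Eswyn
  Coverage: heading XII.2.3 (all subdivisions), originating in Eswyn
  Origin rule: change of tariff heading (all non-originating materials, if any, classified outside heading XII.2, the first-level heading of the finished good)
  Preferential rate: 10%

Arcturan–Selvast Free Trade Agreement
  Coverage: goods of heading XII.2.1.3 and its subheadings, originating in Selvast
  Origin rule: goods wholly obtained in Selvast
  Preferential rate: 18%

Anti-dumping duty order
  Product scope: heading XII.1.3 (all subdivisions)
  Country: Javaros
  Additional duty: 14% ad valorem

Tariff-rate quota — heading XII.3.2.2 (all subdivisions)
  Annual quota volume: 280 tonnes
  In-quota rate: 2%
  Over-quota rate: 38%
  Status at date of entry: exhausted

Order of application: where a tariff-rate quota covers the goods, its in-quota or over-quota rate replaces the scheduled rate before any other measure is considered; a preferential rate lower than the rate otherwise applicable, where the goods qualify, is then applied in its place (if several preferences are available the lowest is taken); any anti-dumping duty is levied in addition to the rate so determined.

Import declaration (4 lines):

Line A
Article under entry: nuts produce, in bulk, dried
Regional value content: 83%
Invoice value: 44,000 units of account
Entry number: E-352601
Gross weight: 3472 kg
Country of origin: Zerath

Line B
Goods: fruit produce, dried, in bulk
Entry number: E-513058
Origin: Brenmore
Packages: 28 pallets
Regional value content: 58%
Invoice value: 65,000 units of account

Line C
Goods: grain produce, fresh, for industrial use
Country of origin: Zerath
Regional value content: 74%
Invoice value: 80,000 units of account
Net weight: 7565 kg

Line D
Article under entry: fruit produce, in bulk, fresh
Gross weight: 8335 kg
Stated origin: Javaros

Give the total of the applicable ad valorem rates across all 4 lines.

88%

Line A: nuts → XII.3; dried → XII.3.1; in bulk → XII.3.1.3. Scheduled 31%. Zerath agreement on XII.2.2: XII.3.1.3 not covered. → 31%.
Line B: fruit → XII.1; dried → XII.1.3; in bulk → XII.1.3.1. Scheduled 16%. Brenmore agreement on XII.2.3.2: XII.1.3.1 not covered. → 16%.
Line C: grain → XII.2; fresh → XII.2.2; for industrial use → XII.2.2.2. Scheduled 8%. Zerath agreement on XII.2.2: RVC ≥ 65% → 19% available; preference 19% not lower than 8% → no reduction. → 8%.
Line D: fruit → XII.1; fresh → XII.1.1; in bulk → XII.1.1.2. Scheduled 33%. No special measure applies. → 33%.
Sum: 31% + 16% + 8% + 33% = 88%.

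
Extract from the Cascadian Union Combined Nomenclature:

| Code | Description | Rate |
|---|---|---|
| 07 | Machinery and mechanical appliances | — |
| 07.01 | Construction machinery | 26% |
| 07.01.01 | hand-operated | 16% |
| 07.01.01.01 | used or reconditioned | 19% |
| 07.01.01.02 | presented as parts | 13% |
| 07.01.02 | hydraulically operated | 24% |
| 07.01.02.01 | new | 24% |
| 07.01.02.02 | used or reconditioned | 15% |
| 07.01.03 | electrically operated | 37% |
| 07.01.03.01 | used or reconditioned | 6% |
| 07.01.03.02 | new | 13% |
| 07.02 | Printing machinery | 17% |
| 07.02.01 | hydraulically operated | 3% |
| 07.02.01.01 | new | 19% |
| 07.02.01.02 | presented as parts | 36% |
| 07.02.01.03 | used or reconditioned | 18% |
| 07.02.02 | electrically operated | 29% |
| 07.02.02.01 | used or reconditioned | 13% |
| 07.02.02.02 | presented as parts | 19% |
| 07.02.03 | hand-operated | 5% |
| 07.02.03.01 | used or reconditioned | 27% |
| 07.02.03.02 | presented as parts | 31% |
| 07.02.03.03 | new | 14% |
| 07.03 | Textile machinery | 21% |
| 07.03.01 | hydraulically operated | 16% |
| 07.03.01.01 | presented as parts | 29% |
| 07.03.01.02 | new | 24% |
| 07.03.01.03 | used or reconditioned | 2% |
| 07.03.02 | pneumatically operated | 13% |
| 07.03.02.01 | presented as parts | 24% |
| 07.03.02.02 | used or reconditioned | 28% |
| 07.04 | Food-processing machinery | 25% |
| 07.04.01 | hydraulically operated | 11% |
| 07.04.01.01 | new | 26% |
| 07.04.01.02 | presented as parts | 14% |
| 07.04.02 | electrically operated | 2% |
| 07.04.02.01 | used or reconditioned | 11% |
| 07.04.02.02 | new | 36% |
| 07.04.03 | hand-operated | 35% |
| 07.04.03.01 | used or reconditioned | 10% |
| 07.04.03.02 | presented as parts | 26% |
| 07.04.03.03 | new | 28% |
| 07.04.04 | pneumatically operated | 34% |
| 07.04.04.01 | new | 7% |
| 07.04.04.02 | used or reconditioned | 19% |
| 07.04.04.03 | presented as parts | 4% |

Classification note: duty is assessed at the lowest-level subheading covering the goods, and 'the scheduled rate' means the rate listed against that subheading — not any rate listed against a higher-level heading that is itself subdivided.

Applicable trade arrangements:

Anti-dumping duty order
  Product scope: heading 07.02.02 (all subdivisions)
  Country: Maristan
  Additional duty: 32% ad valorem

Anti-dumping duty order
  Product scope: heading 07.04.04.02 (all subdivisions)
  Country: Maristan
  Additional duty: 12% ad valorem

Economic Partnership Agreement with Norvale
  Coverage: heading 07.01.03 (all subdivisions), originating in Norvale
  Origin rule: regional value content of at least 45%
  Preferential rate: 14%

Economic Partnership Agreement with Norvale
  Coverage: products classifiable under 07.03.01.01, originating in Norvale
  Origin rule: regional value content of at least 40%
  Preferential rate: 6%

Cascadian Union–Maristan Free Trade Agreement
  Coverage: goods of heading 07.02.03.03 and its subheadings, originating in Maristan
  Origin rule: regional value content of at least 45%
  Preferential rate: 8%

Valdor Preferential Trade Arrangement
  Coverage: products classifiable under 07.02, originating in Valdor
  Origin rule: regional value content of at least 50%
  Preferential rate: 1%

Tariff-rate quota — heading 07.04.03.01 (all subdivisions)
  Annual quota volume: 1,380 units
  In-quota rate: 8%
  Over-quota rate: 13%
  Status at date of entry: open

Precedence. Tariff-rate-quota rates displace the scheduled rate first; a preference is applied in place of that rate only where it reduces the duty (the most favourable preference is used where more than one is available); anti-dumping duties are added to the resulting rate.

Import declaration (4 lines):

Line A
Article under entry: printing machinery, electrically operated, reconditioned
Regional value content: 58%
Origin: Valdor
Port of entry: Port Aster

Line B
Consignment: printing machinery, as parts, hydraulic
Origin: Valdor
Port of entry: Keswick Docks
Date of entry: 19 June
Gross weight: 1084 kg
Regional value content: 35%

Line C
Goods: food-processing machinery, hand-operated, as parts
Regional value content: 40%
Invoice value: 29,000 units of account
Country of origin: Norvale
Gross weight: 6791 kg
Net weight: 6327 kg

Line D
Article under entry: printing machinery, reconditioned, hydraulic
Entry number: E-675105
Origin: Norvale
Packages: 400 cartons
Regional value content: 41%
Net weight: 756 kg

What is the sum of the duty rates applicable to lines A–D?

81%

Line A: printing → 07.02; electrically operated → 07.02.02; reconditioned → 07.02.02.01. Scheduled 13%. Valdor agreement on 07.02: RVC ≥ 50% → 1% available; preferential 1%. → 1%.
Line B: printing → 07.02; hydraulic → 07.02.01; as parts → 07.02.01.02. Scheduled 36%. Valdor agreement on 07.02: RVC < 50%. → 36%.
Line C: food-processing → 07.04; hand-operated → 07.04.03; as parts → 07.04.03.02. Scheduled 26%. Norvale agreement on 07.01.03: 07.04.03.02 not covered; Norvale agreement on 07.03.01.01: 07.04.03.02 not covered. → 26%.
Line D: printing → 07.02; hydraulic → 07.02.01; reconditioned → 07.02.01.03. Scheduled 18%. Norvale agreement on 07.01.03: 07.02.01.03 not covered; Norvale agreement on 07.03.01.01: 07.02.01.03 not covered. → 18%.
Sum: 1% + 36% + 26% + 18% = 81%.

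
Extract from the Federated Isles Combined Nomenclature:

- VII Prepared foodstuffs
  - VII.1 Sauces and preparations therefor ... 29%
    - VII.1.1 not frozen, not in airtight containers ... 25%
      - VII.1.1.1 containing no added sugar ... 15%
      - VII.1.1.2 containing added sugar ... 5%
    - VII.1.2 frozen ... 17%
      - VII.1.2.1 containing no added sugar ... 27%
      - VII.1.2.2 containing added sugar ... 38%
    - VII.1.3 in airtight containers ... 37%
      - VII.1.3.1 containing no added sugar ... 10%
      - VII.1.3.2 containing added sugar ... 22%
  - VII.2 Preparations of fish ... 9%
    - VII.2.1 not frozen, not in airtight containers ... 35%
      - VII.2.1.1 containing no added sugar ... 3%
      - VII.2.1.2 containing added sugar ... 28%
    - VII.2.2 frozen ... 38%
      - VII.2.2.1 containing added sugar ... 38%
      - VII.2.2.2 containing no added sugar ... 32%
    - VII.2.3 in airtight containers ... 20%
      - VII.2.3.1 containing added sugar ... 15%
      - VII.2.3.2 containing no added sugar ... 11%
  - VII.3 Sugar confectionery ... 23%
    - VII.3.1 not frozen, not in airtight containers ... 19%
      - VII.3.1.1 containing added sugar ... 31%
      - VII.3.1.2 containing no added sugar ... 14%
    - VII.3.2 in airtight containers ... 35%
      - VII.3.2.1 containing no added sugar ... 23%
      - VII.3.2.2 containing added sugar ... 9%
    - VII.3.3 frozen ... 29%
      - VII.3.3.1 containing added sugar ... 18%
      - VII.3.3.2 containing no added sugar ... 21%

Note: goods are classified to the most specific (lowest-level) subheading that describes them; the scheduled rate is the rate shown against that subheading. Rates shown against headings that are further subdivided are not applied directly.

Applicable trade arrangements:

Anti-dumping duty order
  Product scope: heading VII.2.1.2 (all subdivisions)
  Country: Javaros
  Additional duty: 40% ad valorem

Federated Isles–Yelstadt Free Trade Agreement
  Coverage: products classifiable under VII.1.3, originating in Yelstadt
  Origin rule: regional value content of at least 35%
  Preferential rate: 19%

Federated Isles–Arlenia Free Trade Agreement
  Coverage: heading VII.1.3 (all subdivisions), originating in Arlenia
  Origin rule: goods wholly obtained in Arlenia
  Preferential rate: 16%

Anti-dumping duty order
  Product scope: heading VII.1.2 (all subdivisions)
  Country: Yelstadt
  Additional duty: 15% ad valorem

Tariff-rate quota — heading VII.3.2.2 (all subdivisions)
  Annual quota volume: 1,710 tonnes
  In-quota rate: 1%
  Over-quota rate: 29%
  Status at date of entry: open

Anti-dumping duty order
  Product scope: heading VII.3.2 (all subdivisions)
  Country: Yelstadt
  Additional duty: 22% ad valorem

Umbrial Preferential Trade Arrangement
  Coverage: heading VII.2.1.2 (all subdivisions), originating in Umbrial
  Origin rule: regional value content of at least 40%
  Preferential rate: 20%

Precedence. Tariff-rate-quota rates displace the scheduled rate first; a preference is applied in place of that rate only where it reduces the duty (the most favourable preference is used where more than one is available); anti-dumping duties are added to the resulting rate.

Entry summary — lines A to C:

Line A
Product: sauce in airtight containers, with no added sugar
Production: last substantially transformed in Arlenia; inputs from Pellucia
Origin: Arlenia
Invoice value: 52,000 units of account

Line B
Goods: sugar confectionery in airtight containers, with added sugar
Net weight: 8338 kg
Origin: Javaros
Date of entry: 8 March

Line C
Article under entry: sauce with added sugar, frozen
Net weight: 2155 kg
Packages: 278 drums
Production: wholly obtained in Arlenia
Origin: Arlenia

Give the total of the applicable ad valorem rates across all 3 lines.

Line A: sauce → VII.1; in airtight containers → VII.1.3; with no added sugar → VII.1.3.1. Scheduled 10%. Arlenia agreement on VII.1.3: not wholly obtained. → 10%.
Line B: sugar confectionery → VII.3; in airtight containers → VII.3.2; with added sugar → VII.3.2.2. Scheduled 9%. quota on VII.3.2.2 open → in-quota 1%. → 1%.
Line C: sauce → VII.1; frozen → VII.1.2; with added sugar → VII.1.2.2. Scheduled 38%. Arlenia agreement on VII.1.3: VII.1.2.2 not covered. → 38%.
Sum: 10% + 1% + 38% = 49%.

49%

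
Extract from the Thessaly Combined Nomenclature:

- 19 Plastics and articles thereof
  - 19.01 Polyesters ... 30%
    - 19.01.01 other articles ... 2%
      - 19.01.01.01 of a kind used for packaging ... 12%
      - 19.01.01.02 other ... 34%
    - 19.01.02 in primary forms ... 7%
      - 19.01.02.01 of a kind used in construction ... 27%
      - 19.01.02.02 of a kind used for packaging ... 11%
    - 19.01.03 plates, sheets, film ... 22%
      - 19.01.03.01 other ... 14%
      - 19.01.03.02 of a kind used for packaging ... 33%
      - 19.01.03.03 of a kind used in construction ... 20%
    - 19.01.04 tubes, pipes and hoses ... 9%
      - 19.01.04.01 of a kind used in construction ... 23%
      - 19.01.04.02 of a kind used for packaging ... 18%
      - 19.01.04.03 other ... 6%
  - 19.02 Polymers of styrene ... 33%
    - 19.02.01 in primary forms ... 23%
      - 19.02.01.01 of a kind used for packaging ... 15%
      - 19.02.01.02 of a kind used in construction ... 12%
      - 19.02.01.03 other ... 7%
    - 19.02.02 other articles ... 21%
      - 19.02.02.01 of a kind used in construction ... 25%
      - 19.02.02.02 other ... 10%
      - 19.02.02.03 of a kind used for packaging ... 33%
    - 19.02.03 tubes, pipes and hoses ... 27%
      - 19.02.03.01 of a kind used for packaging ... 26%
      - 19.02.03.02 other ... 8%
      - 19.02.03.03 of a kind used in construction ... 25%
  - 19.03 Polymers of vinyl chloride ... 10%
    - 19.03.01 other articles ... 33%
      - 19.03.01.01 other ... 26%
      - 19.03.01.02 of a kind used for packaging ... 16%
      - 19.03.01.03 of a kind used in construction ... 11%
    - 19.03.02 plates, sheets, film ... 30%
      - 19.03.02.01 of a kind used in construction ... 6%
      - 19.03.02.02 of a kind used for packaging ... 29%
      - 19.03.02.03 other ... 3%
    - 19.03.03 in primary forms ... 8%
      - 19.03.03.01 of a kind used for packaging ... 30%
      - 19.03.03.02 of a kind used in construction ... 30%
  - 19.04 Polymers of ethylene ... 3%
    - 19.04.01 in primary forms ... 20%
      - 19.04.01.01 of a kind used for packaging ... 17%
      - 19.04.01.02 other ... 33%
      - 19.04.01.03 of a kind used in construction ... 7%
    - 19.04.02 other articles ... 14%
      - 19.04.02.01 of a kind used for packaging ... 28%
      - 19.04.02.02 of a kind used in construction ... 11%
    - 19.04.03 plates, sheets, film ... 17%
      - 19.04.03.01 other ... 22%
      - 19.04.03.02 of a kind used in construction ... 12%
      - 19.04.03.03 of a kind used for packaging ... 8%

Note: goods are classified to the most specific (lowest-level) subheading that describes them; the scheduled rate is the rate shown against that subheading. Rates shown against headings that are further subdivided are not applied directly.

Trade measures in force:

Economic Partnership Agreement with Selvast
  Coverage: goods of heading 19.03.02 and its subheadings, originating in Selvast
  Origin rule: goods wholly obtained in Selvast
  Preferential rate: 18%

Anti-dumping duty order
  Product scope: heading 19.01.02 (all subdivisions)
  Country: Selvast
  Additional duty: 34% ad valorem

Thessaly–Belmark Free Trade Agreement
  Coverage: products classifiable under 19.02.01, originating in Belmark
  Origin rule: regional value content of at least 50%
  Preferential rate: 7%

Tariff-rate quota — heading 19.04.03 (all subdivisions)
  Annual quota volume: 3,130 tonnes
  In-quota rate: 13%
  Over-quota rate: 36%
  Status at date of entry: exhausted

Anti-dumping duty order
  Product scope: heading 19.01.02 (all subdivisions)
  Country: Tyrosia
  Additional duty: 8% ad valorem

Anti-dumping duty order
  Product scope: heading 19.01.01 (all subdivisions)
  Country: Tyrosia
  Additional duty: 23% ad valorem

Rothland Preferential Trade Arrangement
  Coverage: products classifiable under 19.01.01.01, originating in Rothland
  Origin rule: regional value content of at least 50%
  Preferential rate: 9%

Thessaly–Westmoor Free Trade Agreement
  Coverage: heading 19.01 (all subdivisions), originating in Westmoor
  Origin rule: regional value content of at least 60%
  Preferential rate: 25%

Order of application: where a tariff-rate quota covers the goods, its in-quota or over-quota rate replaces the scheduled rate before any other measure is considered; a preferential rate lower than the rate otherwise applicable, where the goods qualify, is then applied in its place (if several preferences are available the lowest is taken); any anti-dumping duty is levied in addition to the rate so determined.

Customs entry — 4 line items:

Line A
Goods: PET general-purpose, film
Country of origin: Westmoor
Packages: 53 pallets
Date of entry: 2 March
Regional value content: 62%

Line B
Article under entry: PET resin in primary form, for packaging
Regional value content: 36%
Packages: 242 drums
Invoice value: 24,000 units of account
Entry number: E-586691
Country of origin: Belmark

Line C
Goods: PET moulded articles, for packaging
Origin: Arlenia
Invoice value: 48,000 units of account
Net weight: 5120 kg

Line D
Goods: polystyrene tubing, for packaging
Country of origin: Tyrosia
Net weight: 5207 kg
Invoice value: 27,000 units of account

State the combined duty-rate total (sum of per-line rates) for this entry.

Line A: PET → 19.01; film → 19.01.03; general-purpose → 19.01.03.01. Scheduled 14%. Westmoor agreement on 19.01: RVC ≥ 60% → 25% available; preference 25% not lower than 14% → no reduction. → 14%.
Line B: PET → 19.01; resin in primary form → 19.01.02; for packaging → 19.01.02.02. Scheduled 11%. Belmark agreement on 19.02.01: 19.01.02.02 not covered. → 11%.
Line C: PET → 19.01; moulded articles → 19.01.01; for packaging → 19.01.01.01. Scheduled 12%. No special measure applies. → 12%.
Line D: polystyrene → 19.02; tubing → 19.02.03; for packaging → 19.02.03.01. Scheduled 26%. No special measure applies. → 26%.
Sum: 14% + 11% + 12% + 26% = 63%.

63%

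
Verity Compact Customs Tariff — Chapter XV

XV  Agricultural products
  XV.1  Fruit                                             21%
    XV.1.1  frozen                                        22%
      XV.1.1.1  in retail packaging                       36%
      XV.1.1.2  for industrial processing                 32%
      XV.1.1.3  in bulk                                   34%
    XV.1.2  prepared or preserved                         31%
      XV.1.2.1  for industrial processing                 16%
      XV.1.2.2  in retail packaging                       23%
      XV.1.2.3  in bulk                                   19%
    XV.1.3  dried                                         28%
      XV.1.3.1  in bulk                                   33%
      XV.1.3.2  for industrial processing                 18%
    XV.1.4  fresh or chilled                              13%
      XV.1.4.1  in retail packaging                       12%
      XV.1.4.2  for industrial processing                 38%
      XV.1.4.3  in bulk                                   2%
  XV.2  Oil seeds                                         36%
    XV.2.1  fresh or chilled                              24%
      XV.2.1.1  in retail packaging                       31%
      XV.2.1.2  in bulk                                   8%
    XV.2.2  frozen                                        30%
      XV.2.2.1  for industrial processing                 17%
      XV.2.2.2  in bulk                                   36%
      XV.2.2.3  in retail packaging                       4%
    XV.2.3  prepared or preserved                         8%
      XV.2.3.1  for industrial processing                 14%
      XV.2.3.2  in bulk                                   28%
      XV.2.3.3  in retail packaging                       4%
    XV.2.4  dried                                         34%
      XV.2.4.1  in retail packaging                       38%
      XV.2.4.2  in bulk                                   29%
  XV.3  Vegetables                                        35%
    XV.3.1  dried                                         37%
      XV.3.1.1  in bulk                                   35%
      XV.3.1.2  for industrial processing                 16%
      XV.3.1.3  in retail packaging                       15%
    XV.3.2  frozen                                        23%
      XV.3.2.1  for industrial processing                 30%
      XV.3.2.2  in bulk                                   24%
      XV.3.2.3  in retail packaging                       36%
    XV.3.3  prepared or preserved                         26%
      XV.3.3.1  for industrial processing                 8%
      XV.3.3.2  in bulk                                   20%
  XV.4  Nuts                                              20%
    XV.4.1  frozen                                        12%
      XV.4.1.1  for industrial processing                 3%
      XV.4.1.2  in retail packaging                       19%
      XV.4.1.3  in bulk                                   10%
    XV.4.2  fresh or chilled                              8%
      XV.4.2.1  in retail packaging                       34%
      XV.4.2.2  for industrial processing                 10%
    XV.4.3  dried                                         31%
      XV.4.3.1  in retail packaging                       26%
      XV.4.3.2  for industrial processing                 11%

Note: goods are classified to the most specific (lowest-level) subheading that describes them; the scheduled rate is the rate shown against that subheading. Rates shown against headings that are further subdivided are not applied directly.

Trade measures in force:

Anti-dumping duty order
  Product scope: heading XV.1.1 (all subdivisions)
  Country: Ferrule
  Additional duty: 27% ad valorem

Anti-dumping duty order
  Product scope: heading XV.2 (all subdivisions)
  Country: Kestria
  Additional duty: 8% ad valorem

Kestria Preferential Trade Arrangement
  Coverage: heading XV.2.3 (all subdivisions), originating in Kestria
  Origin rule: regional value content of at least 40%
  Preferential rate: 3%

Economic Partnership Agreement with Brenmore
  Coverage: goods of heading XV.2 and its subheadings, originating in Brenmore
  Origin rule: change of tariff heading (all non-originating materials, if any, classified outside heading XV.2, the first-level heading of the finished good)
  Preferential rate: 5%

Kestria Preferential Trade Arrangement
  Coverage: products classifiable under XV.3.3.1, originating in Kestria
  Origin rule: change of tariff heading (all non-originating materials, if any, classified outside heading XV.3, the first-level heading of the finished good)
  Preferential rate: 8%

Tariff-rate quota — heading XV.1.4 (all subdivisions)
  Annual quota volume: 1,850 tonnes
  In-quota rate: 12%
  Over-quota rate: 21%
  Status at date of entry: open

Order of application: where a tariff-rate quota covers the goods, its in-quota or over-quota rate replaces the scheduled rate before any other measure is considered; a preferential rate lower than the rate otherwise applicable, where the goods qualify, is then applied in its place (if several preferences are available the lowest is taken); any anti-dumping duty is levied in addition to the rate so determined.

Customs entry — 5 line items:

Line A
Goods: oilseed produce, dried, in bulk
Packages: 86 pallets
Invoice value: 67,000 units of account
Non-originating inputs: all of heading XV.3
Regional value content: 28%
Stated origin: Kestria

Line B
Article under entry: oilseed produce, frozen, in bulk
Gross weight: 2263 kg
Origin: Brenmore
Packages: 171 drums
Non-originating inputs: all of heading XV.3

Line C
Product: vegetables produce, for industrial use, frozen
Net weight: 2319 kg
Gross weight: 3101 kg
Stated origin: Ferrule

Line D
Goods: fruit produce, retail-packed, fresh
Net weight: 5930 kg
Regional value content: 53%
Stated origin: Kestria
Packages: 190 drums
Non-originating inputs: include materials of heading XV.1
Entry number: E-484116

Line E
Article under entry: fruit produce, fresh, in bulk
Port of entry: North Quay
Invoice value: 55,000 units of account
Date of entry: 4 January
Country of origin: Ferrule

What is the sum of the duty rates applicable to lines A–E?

Line A: oilseed → XV.2; dried → XV.2.4; in bulk → XV.2.4.2. Scheduled 29%. Kestria agreement on XV.2.3: XV.2.4.2 not covered; Kestria agreement on XV.3.3.1: XV.2.4.2 not covered; anti-dumping (Kestria, XV.2): +8%; total 29% + 8% = 37%. → 37%.
Line B: oilseed → XV.2; frozen → XV.2.2; in bulk → XV.2.2.2. Scheduled 36%. Brenmore agreement on XV.2: CTH met → 5% available; preferential 5%. → 5%.
Line C: vegetables → XV.3; frozen → XV.3.2; for industrial use → XV.3.2.1. Scheduled 30%. No special measure applies. → 30%.
Line D: fruit → XV.1; fresh → XV.1.4; retail-packed → XV.1.4.1. Scheduled 12%. quota on XV.1.4 open → in-quota 12%; Kestria agreement on XV.2.3: XV.1.4.1 not covered; Kestria agreement on XV.3.3.1: XV.1.4.1 not covered. → 12%.
Line E: fruit → XV.1; fresh → XV.1.4; in bulk → XV.1.4.3. Scheduled 2%. quota on XV.1.4 open → in-quota 12%. → 12%.
Sum: 37% + 5% + 30% + 12% + 12% = 96%.

96%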